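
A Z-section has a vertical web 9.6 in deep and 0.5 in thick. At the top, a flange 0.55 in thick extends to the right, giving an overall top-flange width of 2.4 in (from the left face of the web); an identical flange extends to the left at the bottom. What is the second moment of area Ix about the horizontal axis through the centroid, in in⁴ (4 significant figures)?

Split into non-overlapping primitives; take the origin at the lower-left of the bounding box.
Web: 0.5 × 9.6, A = 4.8 in², y = 4.8 in, Ī = 36.864 in⁴.
Top flange (beyond web): 1.9 × 0.55, A = 1.045 in², y = 9.325 in, Ī = 0.0263427 in⁴.
Bottom flange (beyond web): 1.9 × 0.55, A = 1.045 in², y = 0.275 in, Ī = 0.0263427 in⁴.
Centroid: ȳ = ΣA·y / ΣA = 4.8 in.
Transfer each piece to the horizontal axis through the centroid using Ī + A·d² with d = y − 4.8:
  web: d = 0 in → contributes +36.864 in⁴
  top flange (beyond web): d = 4.525 in → contributes +21.4234 in⁴
  bottom flange (beyond web): d = -4.525 in → contributes +21.4234 in⁴
Total I = 79.7107 in⁴.

Ix ≈ 79.71 in⁴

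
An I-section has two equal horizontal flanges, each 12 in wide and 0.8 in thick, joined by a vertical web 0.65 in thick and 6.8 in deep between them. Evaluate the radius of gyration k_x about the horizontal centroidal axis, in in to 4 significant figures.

Split into non-overlapping primitives; take the origin at the lower-left of the bounding box.
Bottom flange: 12 × 0.8, A = 9.6 in², y = 0.4 in, Ī = 0.512 in⁴.
Web: 0.65 × 6.8, A = 4.42 in², y = 4.2 in, Ī = 17.0317 in⁴.
Top flange: 12 × 0.8, A = 9.6 in², y = 8 in, Ī = 0.512 in⁴.
By symmetry the centroid is at mid-height, ȳ = 4.2 in.
Transfer each piece to the horizontal centroidal axis using Ī + A·d² with d = y − 4.2:
  bottom flange: d = -3.8 in → contributes +139.136 in⁴
  web: d = 0 in → contributes +17.0317 in⁴
  top flange: d = 3.8 in → contributes +139.136 in⁴
Total I = 295.304 in⁴.
Radius of gyration: k = √(I/A) = √(295.304 / 23.62) = 3.53586 in.

k_x ≈ 3.536 in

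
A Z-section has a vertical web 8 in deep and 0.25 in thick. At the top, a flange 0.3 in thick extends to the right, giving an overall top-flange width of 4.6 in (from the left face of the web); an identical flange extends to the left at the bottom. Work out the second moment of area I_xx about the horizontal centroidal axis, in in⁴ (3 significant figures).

Break the section into simple shapes (no overlaps), measuring from the bottom-left corner of the bounding box.
Web: 0.25 × 8, A = 2 in², y = 4 in, Ī = 10.667 in⁴.
Top flange (beyond web): 4.35 × 0.3, A = 1.305 in², y = 7.85 in, Ī = 0.0097875 in⁴.
Bottom flange (beyond web): 4.35 × 0.3, A = 1.305 in², y = 0.15 in, Ī = 0.0097875 in⁴.
Centroid: ȳ = ΣA·y / ΣA = 4 in.
Transfer each piece to the horizontal centroidal axis using Ī + A·d² with d = y − 4:
  web: d = 0 in → contributes +10.667 in⁴
  top flange (beyond web): d = 3.85 in → contributes +19.353 in⁴
  bottom flange (beyond web): d = -3.85 in → contributes +19.353 in⁴
Total I = 49.373 in⁴.

I_xx ≈ 49.4 in⁴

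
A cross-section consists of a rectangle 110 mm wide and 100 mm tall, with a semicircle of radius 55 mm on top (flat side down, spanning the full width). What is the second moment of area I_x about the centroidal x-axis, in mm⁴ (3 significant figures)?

I_x ≈ 2.80 × 10⁷ mm⁴

Split into non-overlapping primitives; take the origin at the lower-left of the bounding box.
Rectangular body: 110 × 100, A = 11 000 mm², y = 50 mm, Ī = 9 166 667 mm⁴.
Semicircular cap: semicircle r = 55, A = 4751.7 mm², y = 123.34 mm, Ī = 1 004 345 mm⁴.
Centroid: ȳ = ΣA·y / ΣA = 72.125 mm.
Transfer each piece to the centroidal x-axis using Ī + A·d² with d = y − 72.125:
  rectangular body: d = -22.125 mm → contributes +14 551 158 mm⁴
  semicircular cap: d = 51.218 mm → contributes +13 469 340 mm⁴
Total I = 28 020 498 mm⁴.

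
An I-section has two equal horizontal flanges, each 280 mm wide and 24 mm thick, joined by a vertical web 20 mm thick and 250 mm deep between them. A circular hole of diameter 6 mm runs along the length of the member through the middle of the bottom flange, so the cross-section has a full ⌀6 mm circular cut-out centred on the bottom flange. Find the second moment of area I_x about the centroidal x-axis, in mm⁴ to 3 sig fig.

Treat the section as a set of non-overlapping primitives; coordinates are from the bounding-box lower-left.
Bottom flange: 280 × 24, A = 6 720 mm², y = 12 mm, Ī = 322 560 mm⁴.
Web: 20 × 250, A = 5 000 mm², y = 149 mm, Ī = 26 041 667 mm⁴.
Top flange: 280 × 24, A = 6 720 mm², y = 286 mm, Ī = 322 560 mm⁴.
Hole (subtracted): ⌀6, A = 28.274 mm², y = 12 mm, Ī = 63.617 mm⁴.
Centroid: ȳ = ΣA·y / ΣA = 149.21 mm.
Transfer each piece to the centroidal x-axis using Ī + A·d² with d = y − 149.21:
  bottom flange: d = -137.21 mm → contributes +126 837 918 mm⁴
  web: d = -0.21039 mm → contributes +26 041 888 mm⁴
  top flange: d = 136.79 mm → contributes +126 063 156 mm⁴
  hole: d = -137.21 mm → contributes −532 376 mm⁴
Total I = 278 410 587 mm⁴.

I_x ≈ 2.78 × 10⁸ mm⁴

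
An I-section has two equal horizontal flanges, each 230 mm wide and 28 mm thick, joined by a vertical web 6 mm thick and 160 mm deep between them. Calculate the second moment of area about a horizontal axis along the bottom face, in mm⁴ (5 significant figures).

Treat the section as a set of non-overlapping primitives; coordinates are from the bounding-box lower-left.
Bottom flange: 230 × 28, A = 6 440 mm², y = 14 mm, Ī = 420746.7 mm⁴.
Web: 6 × 160, A = 960 mm², y = 108 mm, Ī = 2 048 000 mm⁴.
Top flange: 230 × 28, A = 6 440 mm², y = 202 mm, Ī = 420746.7 mm⁴.
Transfer each piece to a horizontal axis along the bottom face using Ī + A·d² with d = y − 0:
  bottom flange: d = 14 mm → contributes +1 682 987 mm⁴
  web: d = 108 mm → contributes +13 245 440 mm⁴
  top flange: d = 202 mm → contributes +263 198 507 mm⁴
Total I = 278 126 933 mm⁴.

I_base ≈ 2.7813 × 10⁸ mm⁴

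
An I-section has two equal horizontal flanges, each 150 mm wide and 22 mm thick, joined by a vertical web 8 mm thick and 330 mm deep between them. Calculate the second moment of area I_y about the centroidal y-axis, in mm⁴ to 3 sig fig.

Break the section into simple shapes (no overlaps), measuring from the bottom-left corner of the bounding box.
Bottom flange: 150 × 22, A = 3 300 mm², x = 75 mm, Ī = 6 187 500 mm⁴.
Web: 8 × 330, A = 2 640 mm², x = 75 mm, Ī = 14 080 mm⁴.
Top flange: 150 × 22, A = 3 300 mm², x = 75 mm, Ī = 6 187 500 mm⁴.
By symmetry the centroid is at mid-width, x̄ = 75 mm.
All pieces are centred on the centroidal y-axis, so I = ΣĪ = 12 389 080 mm⁴.

I_y ≈ 1.24 × 10⁷ mm⁴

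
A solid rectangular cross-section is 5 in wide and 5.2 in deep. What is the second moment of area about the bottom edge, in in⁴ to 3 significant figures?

The section: 5 × 5.2, A = 26 in², y = 2.6 in, Ī = 58.587 in⁴.
Transfer it to a horizontal axis along the bottom face using Ī + A·d² with d = y − 0:
  the section: d = 2.6 in → contributes +234.35 in⁴
Total I = 234.35 in⁴.

I_base ≈ 234 in⁴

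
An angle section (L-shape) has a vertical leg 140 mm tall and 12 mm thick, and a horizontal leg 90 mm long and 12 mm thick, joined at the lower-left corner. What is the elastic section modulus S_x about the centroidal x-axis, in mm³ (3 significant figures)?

S_x ≈ 5.62 × 10⁴ mm³

Split into non-overlapping primitives; take the origin at the lower-left of the bounding box.
Vertical leg: 12 × 140, A = 1 680 mm², y = 70 mm, Ī = 2 744 000 mm⁴.
Horizontal leg (remainder): 78 × 12, A = 936 mm², y = 6 mm, Ī = 11 232 mm⁴.
Centroid: ȳ = ΣA·y / ΣA = 47.101 mm.
Transfer each piece to the centroidal x-axis using Ī + A·d² with d = y − 47.101:
  vertical leg: d = 22.899 mm → contributes +3 624 938 mm⁴
  horizontal leg (remainder): d = -41.101 mm → contributes +1 592 403 mm⁴
Total I = 5 217 341 mm⁴.
Extreme fibre distance c = 92.899 mm; S = I/c = 56 161 mm³.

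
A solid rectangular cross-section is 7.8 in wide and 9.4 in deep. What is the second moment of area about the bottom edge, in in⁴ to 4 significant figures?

The section: 7.8 × 9.4, A = 73.32 in², y = 4.7 in, Ī = 539.88 in⁴.
Transfer it to the base of the section using Ī + A·d² with d = y − 0:
  the section: d = 4.7 in → contributes +2159.52 in⁴
Total I = 2159.52 in⁴.

I_base ≈ 2160 in⁴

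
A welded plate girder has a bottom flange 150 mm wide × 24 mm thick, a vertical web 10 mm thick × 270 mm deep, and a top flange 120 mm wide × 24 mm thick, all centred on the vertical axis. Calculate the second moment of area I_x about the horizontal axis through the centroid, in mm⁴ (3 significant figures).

I_x ≈ 1.56 × 10⁸ mm⁴

Treat the section as a set of non-overlapping primitives; coordinates are from the bounding-box lower-left.
Bottom plate: 150 × 24, A = 3 600 mm², y = 12 mm, Ī = 172 800 mm⁴.
Web plate: 10 × 270, A = 2 700 mm², y = 159 mm, Ī = 16 402 500 mm⁴.
Top plate: 120 × 24, A = 2 880 mm², y = 306 mm, Ī = 138 240 mm⁴.
Centroid: ȳ = ΣA·y / ΣA = 147.47 mm.
Transfer each piece to the horizontal axis through the centroid using Ī + A·d² with d = y − 147.47:
  bottom plate: d = -135.47 mm → contributes +66 241 009 mm⁴
  web plate: d = 11.529 mm → contributes +16 761 404 mm⁴
  top plate: d = 158.53 mm → contributes +72 517 174 mm⁴
Total I = 155 519 587 mm⁴.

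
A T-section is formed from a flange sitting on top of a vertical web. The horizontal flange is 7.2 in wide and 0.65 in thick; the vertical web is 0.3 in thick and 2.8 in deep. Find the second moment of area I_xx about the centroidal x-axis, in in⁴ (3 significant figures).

Split into non-overlapping primitives; take the origin at the lower-left of the bounding box.
Flange: 7.2 × 0.65, A = 4.68 in², y = 3.125 in, Ī = 0.16478 in⁴.
Web: 0.3 × 2.8, A = 0.84 in², y = 1.4 in, Ī = 0.5488 in⁴.
Centroid: ȳ = ΣA·y / ΣA = 2.8625 in.
Transfer each piece to the centroidal x-axis using Ī + A·d² with d = y − 2.8625:
  flange: d = 0.2625 in → contributes +0.48726 in⁴
  web: d = -1.4625 in → contributes +2.3455 in⁴
Total I = 2.8327 in⁴.

I_xx ≈ 2.83 in⁴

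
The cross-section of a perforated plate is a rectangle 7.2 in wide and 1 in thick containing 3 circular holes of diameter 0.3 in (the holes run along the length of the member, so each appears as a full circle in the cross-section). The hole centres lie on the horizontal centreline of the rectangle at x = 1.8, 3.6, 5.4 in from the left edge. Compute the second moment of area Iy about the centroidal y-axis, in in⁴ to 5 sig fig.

Iy ≈ 30.645 in⁴

Decompose the section into non-overlapping parts with the origin at the bottom-left of its bounding rectangle.
Plate: 7.2 × 1, A = 7.2 in², x = 3.6 in, Ī = 31.104 in⁴.
Hole 1 (subtracted): ⌀0.3, A = 0.07068583 in², x = 1.8 in, Ī = 0.0003976078 in⁴.
Hole 2 (subtracted): ⌀0.3, A = 0.07068583 in², x = 3.6 in, Ī = 0.0003976078 in⁴.
Hole 3 (subtracted): ⌀0.3, A = 0.07068583 in², x = 5.4 in, Ī = 0.0003976078 in⁴.
By symmetry the centroid is at mid-width, x̄ = 3.6 in.
Transfer each piece to the centroidal y-axis using Ī + A·d² with d = x − 3.6:
  plate: d = 0 in → contributes +31.104 in⁴
  hole 1: d = -1.8 in → contributes −0.2294197 in⁴
  hole 2: d = 0 in → contributes −0.0003976078 in⁴
  hole 3: d = 1.8 in → contributes −0.2294197 in⁴
Total I = 30.64476 in⁴.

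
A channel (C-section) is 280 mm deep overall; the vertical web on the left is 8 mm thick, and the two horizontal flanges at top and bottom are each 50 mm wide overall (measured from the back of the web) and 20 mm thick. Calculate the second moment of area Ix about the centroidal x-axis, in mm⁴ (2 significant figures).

Decompose the section into non-overlapping parts with the origin at the bottom-left of its bounding rectangle.
Web: 8 × 280, A = 2 240 mm², y = 140 mm, Ī = 14 634 667 mm⁴.
Top flange (beyond web): 42 × 20, A = 840 mm², y = 270 mm, Ī = 28 000 mm⁴.
Bottom flange (beyond web): 42 × 20, A = 840 mm², y = 10 mm, Ī = 28 000 mm⁴.
By symmetry the centroid is at mid-height, ȳ = 140 mm.
Transfer each piece to the centroidal x-axis using Ī + A·d² with d = y − 140:
  web: d = 0 mm → contributes +14 634 667 mm⁴
  top flange (beyond web): d = 130 mm → contributes +14 224 000 mm⁴
  bottom flange (beyond web): d = -130 mm → contributes +14 224 000 mm⁴
Total I = 43 082 667 mm⁴.

Ix ≈ 4.3 × 10⁷ mm⁴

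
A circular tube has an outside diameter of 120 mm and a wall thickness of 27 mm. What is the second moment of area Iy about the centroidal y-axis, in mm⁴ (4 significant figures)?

Split into non-overlapping primitives; take the origin at the lower-left of the bounding box.
Outer circle: ⌀120, A = 11309.7 mm², x = 60 mm, Ī = 10 178 760 mm⁴.
Bore (subtracted): ⌀66, A = 3421.19 mm², x = 60 mm, Ī = 931 420 mm⁴.
By symmetry the centroid is at mid-width, x̄ = 60 mm.
All pieces are centred on the centroidal y-axis, so I = ΣĪ (holes subtracted) = 9 247 340 mm⁴.

Iy ≈ 9.247 × 10⁶ mm⁴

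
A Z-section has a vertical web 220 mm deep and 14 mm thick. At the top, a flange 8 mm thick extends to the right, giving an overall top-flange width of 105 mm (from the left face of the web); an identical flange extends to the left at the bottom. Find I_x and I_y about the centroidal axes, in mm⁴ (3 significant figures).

Break the section into simple shapes (no overlaps), measuring from the bottom-left corner of the bounding box.
Web: 14 × 220, A = 3 080 mm², y = 110 mm, Ī = 12 422 667 mm⁴.
Top flange (beyond web): 91 × 8, A = 728 mm², y = 216 mm, Ī = 3882.7 mm⁴.
Bottom flange (beyond web): 91 × 8, A = 728 mm², y = 4 mm, Ī = 3882.7 mm⁴.
Centroid: ȳ = ΣA·y / ΣA = 110 mm.
Transfer each piece to the centroidal x-axis using Ī + A·d² with d = y − 110:
  web: d = 0 mm → contributes +12 422 667 mm⁴
  top flange (beyond web): d = 106 mm → contributes +8 183 691 mm⁴
  bottom flange (beyond web): d = -106 mm → contributes +8 183 691 mm⁴
Total I = 28 790 048 mm⁴.
For the y-axis: x̄ = 98 mm.
Repeating about the centroidal y-axis gives I_y = 5 068 168 mm⁴.

I_x ≈ 2.88 × 10⁷ mm⁴, I_y ≈ 5.07 × 10⁶ mm⁴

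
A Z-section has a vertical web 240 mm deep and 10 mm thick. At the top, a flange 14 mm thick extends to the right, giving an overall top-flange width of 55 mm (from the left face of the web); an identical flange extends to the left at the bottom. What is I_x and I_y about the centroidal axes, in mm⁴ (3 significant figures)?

Decompose the section into non-overlapping parts with the origin at the bottom-left of its bounding rectangle.
Web: 10 × 240, A = 2 400 mm², y = 120 mm, Ī = 11 520 000 mm⁴.
Top flange (beyond web): 45 × 14, A = 630 mm², y = 233 mm, Ī = 10 290 mm⁴.
Bottom flange (beyond web): 45 × 14, A = 630 mm², y = 7 mm, Ī = 10 290 mm⁴.
Centroid: ȳ = ΣA·y / ΣA = 120 mm.
Transfer each piece to the centroidal x-axis using Ī + A·d² with d = y − 120:
  web: d = 0 mm → contributes +11 520 000 mm⁴
  top flange (beyond web): d = 113 mm → contributes +8 054 760 mm⁴
  bottom flange (beyond web): d = -113 mm → contributes +8 054 760 mm⁴
Total I = 27 629 520 mm⁴.
For the y-axis: x̄ = 50 mm.
Repeating about the centroidal y-axis gives I_y = 1 185 500 mm⁴.

I_x ≈ 2.76 × 10⁷ mm⁴, I_y ≈ 1.19 × 10⁶ mm⁴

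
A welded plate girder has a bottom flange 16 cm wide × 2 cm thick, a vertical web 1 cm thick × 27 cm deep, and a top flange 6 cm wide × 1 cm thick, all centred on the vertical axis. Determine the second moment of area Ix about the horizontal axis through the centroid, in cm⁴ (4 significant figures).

Ix ≈ 7334 cm⁴

Decompose the section into non-overlapping parts with the origin at the bottom-left of its bounding rectangle.
Bottom plate: 16 × 2, A = 32 cm², y = 1 cm, Ī = 10.6667 cm⁴.
Web plate: 1 × 27, A = 27 cm², y = 15.5 cm, Ī = 1640.25 cm⁴.
Top plate: 6 × 1, A = 6 cm², y = 29.5 cm, Ī = 0.5 cm⁴.
Centroid: ȳ = ΣA·y / ΣA = 9.65385 cm.
Transfer each piece to the horizontal axis through the centroid using Ī + A·d² with d = y − 9.65385:
  bottom plate: d = -8.65385 cm → contributes +2407.12 cm⁴
  web plate: d = 5.84615 cm → contributes +2563.04 cm⁴
  top plate: d = 19.8462 cm → contributes +2363.72 cm⁴
Total I = 7333.88 cm⁴.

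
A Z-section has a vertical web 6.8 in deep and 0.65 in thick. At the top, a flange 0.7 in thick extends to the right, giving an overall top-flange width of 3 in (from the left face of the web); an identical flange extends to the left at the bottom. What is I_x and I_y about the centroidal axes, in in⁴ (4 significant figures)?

Break the section into simple shapes (no overlaps), measuring from the bottom-left corner of the bounding box.
Web: 0.65 × 6.8, A = 4.42 in², y = 3.4 in, Ī = 17.0317 in⁴.
Top flange (beyond web): 2.35 × 0.7, A = 1.645 in², y = 6.45 in, Ī = 0.0671708 in⁴.
Bottom flange (beyond web): 2.35 × 0.7, A = 1.645 in², y = 0.35 in, Ī = 0.0671708 in⁴.
Centroid: ȳ = ΣA·y / ΣA = 3.4 in.
Transfer each piece to the centroidal x-axis using Ī + A·d² with d = y − 3.4:
  web: d = 0 in → contributes +17.0317 in⁴
  top flange (beyond web): d = 3.05 in → contributes +15.3698 in⁴
  bottom flange (beyond web): d = -3.05 in → contributes +15.3698 in⁴
Total I = 47.7713 in⁴.
For the y-axis: x̄ = 2.675 in.
Repeating about the centroidal y-axis gives I_y = 9.07221 in⁴.

I_x ≈ 47.77 in⁴, I_y ≈ 9.072 in⁴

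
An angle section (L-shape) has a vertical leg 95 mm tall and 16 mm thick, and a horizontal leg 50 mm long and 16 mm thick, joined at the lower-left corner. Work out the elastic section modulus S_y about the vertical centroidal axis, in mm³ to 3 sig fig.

Split into non-overlapping primitives; take the origin at the lower-left of the bounding box.
Vertical leg: 16 × 95, A = 1 520 mm², x = 8 mm, Ī = 32 427 mm⁴.
Horizontal leg (remainder): 34 × 16, A = 544 mm², x = 33 mm, Ī = 52 405 mm⁴.
Centroid: x̄ = ΣA·x / ΣA = 14.589 mm.
Transfer each piece to the vertical centroidal axis using Ī + A·d² with d = x − 14.589:
  vertical leg: d = -6.5891 mm → contributes +98 420 mm⁴
  horizontal leg (remainder): d = 18.411 mm → contributes +236 799 mm⁴
Total I = 335 220 mm⁴.
Extreme fibre distance c = 35.411 mm; S = I/c = 9466.6 mm³.

S_y ≈ 9470 mm³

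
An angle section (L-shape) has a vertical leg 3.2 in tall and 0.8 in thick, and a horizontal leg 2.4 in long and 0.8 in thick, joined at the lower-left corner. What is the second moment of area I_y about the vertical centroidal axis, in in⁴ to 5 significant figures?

I_y ≈ 1.6384 in⁴

Treat the section as a set of non-overlapping primitives; coordinates are from the bounding-box lower-left.
Vertical leg: 0.8 × 3.2, A = 2.56 in², x = 0.4 in, Ī = 0.1365333 in⁴.
Horizontal leg (remainder): 1.6 × 0.8, A = 1.28 in², x = 1.6 in, Ī = 0.2730667 in⁴.
Centroid: x̄ = ΣA·x / ΣA = 0.8 in.
Transfer each piece to the vertical centroidal axis using Ī + A·d² with d = x − 0.8:
  vertical leg: d = -0.4 in → contributes +0.5461333 in⁴
  horizontal leg (remainder): d = 0.8 in → contributes +1.092267 in⁴
Total I = 1.6384 in⁴.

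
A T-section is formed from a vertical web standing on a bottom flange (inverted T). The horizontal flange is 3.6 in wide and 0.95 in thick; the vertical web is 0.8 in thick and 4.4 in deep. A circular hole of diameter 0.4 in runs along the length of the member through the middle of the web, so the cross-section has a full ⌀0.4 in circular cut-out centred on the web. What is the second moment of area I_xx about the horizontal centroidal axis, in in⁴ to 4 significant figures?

Split into non-overlapping primitives; take the origin at the lower-left of the bounding box.
Flange: 3.6 × 0.95, A = 3.42 in², y = 0.475 in, Ī = 0.257213 in⁴.
Web: 0.8 × 4.4, A = 3.52 in², y = 3.15 in, Ī = 5.67893 in⁴.
Hole (subtracted): ⌀0.4, A = 0.125664 in², y = 3.15 in, Ī = 0.00125664 in⁴.
Centroid: ȳ = ΣA·y / ΣA = 1.80746 in.
Transfer each piece to the horizontal centroidal axis using Ī + A·d² with d = y − 1.80746:
  flange: d = -1.33246 in → contributes +6.32928 in⁴
  web: d = 1.34254 in → contributes +12.0234 in⁴
  hole: d = 1.34254 in → contributes −0.227754 in⁴
Total I = 18.1249 in⁴.

I_xx ≈ 18.12 in⁴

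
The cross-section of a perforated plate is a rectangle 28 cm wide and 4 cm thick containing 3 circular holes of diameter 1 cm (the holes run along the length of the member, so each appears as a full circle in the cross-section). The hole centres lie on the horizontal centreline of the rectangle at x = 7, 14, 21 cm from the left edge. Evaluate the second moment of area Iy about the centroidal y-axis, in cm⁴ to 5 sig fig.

Iy ≈ 7240.2 cm⁴

Treat the section as a set of non-overlapping primitives; coordinates are from the bounding-box lower-left.
Plate: 28 × 4, A = 112 cm², x = 14 cm, Ī = 7317.333 cm⁴.
Hole 1 (subtracted): ⌀1, A = 0.7853982 cm², x = 7 cm, Ī = 0.04908739 cm⁴.
Hole 2 (subtracted): ⌀1, A = 0.7853982 cm², x = 14 cm, Ī = 0.04908739 cm⁴.
Hole 3 (subtracted): ⌀1, A = 0.7853982 cm², x = 21 cm, Ī = 0.04908739 cm⁴.
By symmetry the centroid is at mid-width, x̄ = 14 cm.
Transfer each piece to the centroidal y-axis using Ī + A·d² with d = x − 14:
  plate: d = 0 cm → contributes +7317.333 cm⁴
  hole 1: d = -7 cm → contributes −38.5336 cm⁴
  hole 2: d = 0 cm → contributes −0.04908739 cm⁴
  hole 3: d = 7 cm → contributes −38.5336 cm⁴
Total I = 7240.217 cm⁴.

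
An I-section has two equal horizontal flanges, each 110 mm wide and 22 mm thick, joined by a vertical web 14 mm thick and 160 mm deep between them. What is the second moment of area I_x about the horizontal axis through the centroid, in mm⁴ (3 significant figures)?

I_x ≈ 4.51 × 10⁷ mm⁴

Decompose the section into non-overlapping parts with the origin at the bottom-left of its bounding rectangle.
Bottom flange: 110 × 22, A = 2 420 mm², y = 11 mm, Ī = 97 607 mm⁴.
Web: 14 × 160, A = 2 240 mm², y = 102 mm, Ī = 4 778 667 mm⁴.
Top flange: 110 × 22, A = 2 420 mm², y = 193 mm, Ī = 97 607 mm⁴.
By symmetry the centroid is at mid-height, ȳ = 102 mm.
Transfer each piece to the horizontal axis through the centroid using Ī + A·d² with d = y − 102:
  bottom flange: d = -91 mm → contributes +20 137 627 mm⁴
  web: d = 0 mm → contributes +4 778 667 mm⁴
  top flange: d = 91 mm → contributes +20 137 627 mm⁴
Total I = 45 053 920 mm⁴.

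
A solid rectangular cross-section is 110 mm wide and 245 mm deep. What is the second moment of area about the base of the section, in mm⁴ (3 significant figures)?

The section: 110 × 245, A = 26 950 mm², y = 122.5 mm, Ī = 134 806 146 mm⁴.
Transfer it to the bottom edge using Ī + A·d² with d = y − 0:
  the section: d = 122.5 mm → contributes +539 224 583 mm⁴
Total I = 539 224 583 mm⁴.

I_base ≈ 5.39 × 10⁸ mm⁴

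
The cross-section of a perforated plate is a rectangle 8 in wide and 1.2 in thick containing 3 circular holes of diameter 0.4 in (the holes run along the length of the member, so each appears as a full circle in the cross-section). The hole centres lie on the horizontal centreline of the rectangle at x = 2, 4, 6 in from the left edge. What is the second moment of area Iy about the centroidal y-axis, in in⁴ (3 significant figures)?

Split into non-overlapping primitives; take the origin at the lower-left of the bounding box.
Plate: 8 × 1.2, A = 9.6 in², x = 4 in, Ī = 51.2 in⁴.
Hole 1 (subtracted): ⌀0.4, A = 0.12566 in², x = 2 in, Ī = 0.0012566 in⁴.
Hole 2 (subtracted): ⌀0.4, A = 0.12566 in², x = 4 in, Ī = 0.0012566 in⁴.
Hole 3 (subtracted): ⌀0.4, A = 0.12566 in², x = 6 in, Ī = 0.0012566 in⁴.
By symmetry the centroid is at mid-width, x̄ = 4 in.
Transfer each piece to the centroidal y-axis using Ī + A·d² with d = x − 4:
  plate: d = 0 in → contributes +51.2 in⁴
  hole 1: d = -2 in → contributes −0.50391 in⁴
  hole 2: d = 0 in → contributes −0.0012566 in⁴
  hole 3: d = 2 in → contributes −0.50391 in⁴
Total I = 50.191 in⁴.

Iy ≈ 50.2 in⁴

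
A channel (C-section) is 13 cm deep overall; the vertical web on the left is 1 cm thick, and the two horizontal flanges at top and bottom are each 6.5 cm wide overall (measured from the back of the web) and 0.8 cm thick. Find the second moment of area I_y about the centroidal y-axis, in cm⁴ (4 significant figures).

I_y ≈ 78.70 cm⁴

Break the section into simple shapes (no overlaps), measuring from the bottom-left corner of the bounding box.
Web: 1 × 13, A = 13 cm², x = 0.5 cm, Ī = 1.08333 cm⁴.
Top flange (beyond web): 5.5 × 0.8, A = 4.4 cm², x = 3.75 cm, Ī = 11.0917 cm⁴.
Bottom flange (beyond web): 5.5 × 0.8, A = 4.4 cm², x = 3.75 cm, Ī = 11.0917 cm⁴.
Centroid: x̄ = ΣA·x / ΣA = 1.81193 cm.
Transfer each piece to the centroidal y-axis using Ī + A·d² with d = x − 1.81193:
  web: d = -1.31193 cm → contributes +23.4583 cm⁴
  top flange (beyond web): d = 1.93807 cm → contributes +27.6186 cm⁴
  bottom flange (beyond web): d = 1.93807 cm → contributes +27.6186 cm⁴
Total I = 78.6956 cm⁴.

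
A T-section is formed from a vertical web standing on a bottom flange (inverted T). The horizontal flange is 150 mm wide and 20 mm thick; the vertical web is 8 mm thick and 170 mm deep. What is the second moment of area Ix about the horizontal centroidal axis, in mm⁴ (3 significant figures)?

Break the section into simple shapes (no overlaps), measuring from the bottom-left corner of the bounding box.
Flange: 150 × 20, A = 3 000 mm², y = 10 mm, Ī = 100 000 mm⁴.
Web: 8 × 170, A = 1 360 mm², y = 105 mm, Ī = 3 275 333 mm⁴.
Centroid: ȳ = ΣA·y / ΣA = 39.633 mm.
Transfer each piece to the horizontal centroidal axis using Ī + A·d² with d = y − 39.633:
  flange: d = -29.633 mm → contributes +2 734 349 mm⁴
  web: d = 65.367 mm → contributes +9 086 397 mm⁴
Total I = 11 820 746 mm⁴.

Ix ≈ 1.18 × 10⁷ mm⁴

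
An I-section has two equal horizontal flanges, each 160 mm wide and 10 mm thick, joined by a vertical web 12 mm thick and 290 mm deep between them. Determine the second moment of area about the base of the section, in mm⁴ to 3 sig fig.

Treat the section as a set of non-overlapping primitives; coordinates are from the bounding-box lower-left.
Bottom flange: 160 × 10, A = 1 600 mm², y = 5 mm, Ī = 13 333 mm⁴.
Web: 12 × 290, A = 3 480 mm², y = 155 mm, Ī = 24 389 000 mm⁴.
Top flange: 160 × 10, A = 1 600 mm², y = 305 mm, Ī = 13 333 mm⁴.
Transfer each piece to the bottom edge using Ī + A·d² with d = y − 0:
  bottom flange: d = 5 mm → contributes +53 333 mm⁴
  web: d = 155 mm → contributes +107 996 000 mm⁴
  top flange: d = 305 mm → contributes +148 853 333 mm⁴
Total I = 256 902 667 mm⁴.

I_base ≈ 2.57 × 10⁸ mm⁴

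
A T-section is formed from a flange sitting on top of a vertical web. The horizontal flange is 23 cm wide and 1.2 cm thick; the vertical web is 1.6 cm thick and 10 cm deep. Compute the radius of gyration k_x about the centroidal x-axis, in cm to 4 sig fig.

k_x ≈ 3.228 cm

Treat the section as a set of non-overlapping primitives; coordinates are from the bounding-box lower-left.
Flange: 23 × 1.2, A = 27.6 cm², y = 10.6 cm, Ī = 3.312 cm⁴.
Web: 1.6 × 10, A = 16 cm², y = 5 cm, Ī = 133.333 cm⁴.
Centroid: ȳ = ΣA·y / ΣA = 8.54495 cm.
Transfer each piece to the centroidal x-axis using Ī + A·d² with d = y − 8.54495:
  flange: d = 2.05505 cm → contributes +119.873 cm⁴
  web: d = -3.54495 cm → contributes +334.401 cm⁴
Total I = 454.273 cm⁴.
Radius of gyration: k = √(I/A) = √(454.273 / 43.6) = 3.22786 cm.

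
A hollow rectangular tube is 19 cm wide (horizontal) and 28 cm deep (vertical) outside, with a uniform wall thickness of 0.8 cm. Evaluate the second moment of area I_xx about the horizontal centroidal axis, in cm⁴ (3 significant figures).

I_xx ≈ 8080 cm⁴

Treat the section as a set of non-overlapping primitives; coordinates are from the bounding-box lower-left.
Outer rectangle: 19 × 28, A = 532 cm², y = 14 cm, Ī = 34 757 cm⁴.
Inner void (subtracted): 17.4 × 26.4, A = 459.36 cm², y = 14 cm, Ī = 26 680 cm⁴.
By symmetry the centroid is at mid-height, ȳ = 14 cm.
All pieces are centred on the horizontal centroidal axis, so I = ΣĪ (holes subtracted) = 8077.7 cm⁴.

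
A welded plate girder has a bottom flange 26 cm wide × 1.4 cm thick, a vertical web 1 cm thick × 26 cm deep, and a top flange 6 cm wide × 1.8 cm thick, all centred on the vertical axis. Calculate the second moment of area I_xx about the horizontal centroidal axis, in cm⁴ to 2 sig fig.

Split into non-overlapping primitives; take the origin at the lower-left of the bounding box.
Bottom plate: 26 × 1.4, A = 36.4 cm², y = 0.7 cm, Ī = 5.945 cm⁴.
Web plate: 1 × 26, A = 26 cm², y = 14.4 cm, Ī = 1 465 cm⁴.
Top plate: 6 × 1.8, A = 10.8 cm², y = 28.3 cm, Ī = 2.916 cm⁴.
Centroid: ȳ = ΣA·y / ΣA = 9.638 cm.
Transfer each piece to the horizontal centroidal axis using Ī + A·d² with d = y − 9.638:
  bottom plate: d = -8.938 cm → contributes +2 914 cm⁴
  web plate: d = 4.762 cm → contributes +2 054 cm⁴
  top plate: d = 18.66 cm → contributes +3 764 cm⁴
Total I = 8 732 cm⁴.

I_xx ≈ 8700 cm⁴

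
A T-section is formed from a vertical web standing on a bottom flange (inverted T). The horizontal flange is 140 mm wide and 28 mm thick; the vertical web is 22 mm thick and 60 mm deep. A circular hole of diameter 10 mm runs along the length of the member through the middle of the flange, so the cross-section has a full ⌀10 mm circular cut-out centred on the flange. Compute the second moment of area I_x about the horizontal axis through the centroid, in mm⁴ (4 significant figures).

I_x ≈ 2.554 × 10⁶ mm⁴

Split into non-overlapping primitives; take the origin at the lower-left of the bounding box.
Flange: 140 × 28, A = 3 920 mm², y = 14 mm, Ī = 256 107 mm⁴.
Web: 22 × 60, A = 1 320 mm², y = 58 mm, Ī = 396 000 mm⁴.
Hole (subtracted): ⌀10, A = 78.5398 mm², y = 14 mm, Ī = 490.874 mm⁴.
Centroid: ȳ = ΣA·y / ΣA = 25.2526 mm.
Transfer each piece to the horizontal axis through the centroid using Ī + A·d² with d = y − 25.2526:
  flange: d = -11.2526 mm → contributes +752 464 mm⁴
  web: d = 32.7474 mm → contributes +1 811 555 mm⁴
  hole: d = -11.2526 mm → contributes −10435.7 mm⁴
Total I = 2 553 583 mm⁴.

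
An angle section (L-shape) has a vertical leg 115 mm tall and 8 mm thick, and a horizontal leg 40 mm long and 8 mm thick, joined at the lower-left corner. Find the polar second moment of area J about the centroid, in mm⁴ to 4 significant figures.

Decompose the section into non-overlapping parts with the origin at the bottom-left of its bounding rectangle.
Vertical leg: 8 × 115, A = 920 mm², y = 57.5 mm, Ī = 1 013 917 mm⁴.
Horizontal leg (remainder): 32 × 8, A = 256 mm², y = 4 mm, Ī = 1365.33 mm⁴.
Centroid: ȳ = ΣA·y / ΣA = 45.8537 mm.
Transfer each piece to the centroidal x-axis using Ī + A·d² with d = y − 45.8537:
  vertical leg: d = 11.6463 mm → contributes +1 138 701 mm⁴
  horizontal leg (remainder): d = -41.8537 mm → contributes +449 810 mm⁴
Total I = 1 588 511 mm⁴.
For the y-axis: x̄ = 8.35374 mm.
Repeating about the centroidal y-axis gives I_y = 106 861 mm⁴.
Polar second moment: J = I_x + I_y = 1 695 372 mm⁴.

J ≈ 1.695 × 10⁶ mm⁴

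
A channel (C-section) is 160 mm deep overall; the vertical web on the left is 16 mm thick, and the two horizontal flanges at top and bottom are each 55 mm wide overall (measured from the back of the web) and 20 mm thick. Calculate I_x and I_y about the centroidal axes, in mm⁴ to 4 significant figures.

I_x ≈ 1.316 × 10⁷ mm⁴, I_y ≈ 9.854 × 10⁵ mm⁴

Split into non-overlapping primitives; take the origin at the lower-left of the bounding box.
Web: 16 × 160, A = 2 560 mm², y = 80 mm, Ī = 5 461 333 mm⁴.
Top flange (beyond web): 39 × 20, A = 780 mm², y = 150 mm, Ī = 26 000 mm⁴.
Bottom flange (beyond web): 39 × 20, A = 780 mm², y = 10 mm, Ī = 26 000 mm⁴.
By symmetry the centroid is at mid-height, ȳ = 80 mm.
Transfer each piece to the centroidal x-axis using Ī + A·d² with d = y − 80:
  web: d = 0 mm → contributes +5 461 333 mm⁴
  top flange (beyond web): d = 70 mm → contributes +3 848 000 mm⁴
  bottom flange (beyond web): d = -70 mm → contributes +3 848 000 mm⁴
Total I = 13 157 333 mm⁴.
For the y-axis: x̄ = 18.4126 mm.
Repeating about the centroidal y-axis gives I_y = 985 392 mm⁴.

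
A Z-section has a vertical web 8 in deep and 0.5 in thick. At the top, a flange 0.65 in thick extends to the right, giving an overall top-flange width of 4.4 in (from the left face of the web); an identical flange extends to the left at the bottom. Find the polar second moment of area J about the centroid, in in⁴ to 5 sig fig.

J ≈ 121.03 in⁴

Treat the section as a set of non-overlapping primitives; coordinates are from the bounding-box lower-left.
Web: 0.5 × 8, A = 4 in², y = 4 in, Ī = 21.33333 in⁴.
Top flange (beyond web): 3.9 × 0.65, A = 2.535 in², y = 7.675 in, Ī = 0.08925313 in⁴.
Bottom flange (beyond web): 3.9 × 0.65, A = 2.535 in², y = 0.325 in, Ī = 0.08925313 in⁴.
Centroid: ȳ = ΣA·y / ΣA = 4 in.
Transfer each piece to the centroidal x-axis using Ī + A·d² with d = y − 4:
  web: d = 0 in → contributes +21.33333 in⁴
  top flange (beyond web): d = 3.675 in → contributes +34.32601 in⁴
  bottom flange (beyond web): d = -3.675 in → contributes +34.32601 in⁴
Total I = 89.98536 in⁴.
For the y-axis: x̄ = 4.15 in.
Repeating about the centroidal y-axis gives I_y = 31.04836 in⁴.
Polar second moment: J = I_x + I_y = 121.0337 in⁴.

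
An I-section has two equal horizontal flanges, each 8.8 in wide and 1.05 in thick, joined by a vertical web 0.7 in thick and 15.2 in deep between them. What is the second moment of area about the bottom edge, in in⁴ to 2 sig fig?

I_base ≈ 3600 in⁴

Treat the section as a set of non-overlapping primitives; coordinates are from the bounding-box lower-left.
Bottom flange: 8.8 × 1.05, A = 9.24 in², y = 0.525 in, Ī = 0.8489 in⁴.
Web: 0.7 × 15.2, A = 10.64 in², y = 8.65 in, Ī = 204.9 in⁴.
Top flange: 8.8 × 1.05, A = 9.24 in², y = 16.78 in, Ī = 0.8489 in⁴.
Transfer each piece to the base of the section using Ī + A·d² with d = y − 0:
  bottom flange: d = 0.525 in → contributes +3.396 in⁴
  web: d = 8.65 in → contributes +1 001 in⁴
  top flange: d = 16.78 in → contributes +2 601 in⁴
Total I = 3 605 in⁴.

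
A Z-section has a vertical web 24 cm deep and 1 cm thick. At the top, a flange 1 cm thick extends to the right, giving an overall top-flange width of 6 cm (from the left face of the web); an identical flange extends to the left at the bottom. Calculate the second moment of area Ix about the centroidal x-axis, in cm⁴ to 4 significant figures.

Ix ≈ 2475 cm⁴

Treat the section as a set of non-overlapping primitives; coordinates are from the bounding-box lower-left.
Web: 1 × 24, A = 24 cm², y = 12 cm, Ī = 1 152 cm⁴.
Top flange (beyond web): 5 × 1, A = 5 cm², y = 23.5 cm, Ī = 0.416667 cm⁴.
Bottom flange (beyond web): 5 × 1, A = 5 cm², y = 0.5 cm, Ī = 0.416667 cm⁴.
Centroid: ȳ = ΣA·y / ΣA = 12 cm.
Transfer each piece to the centroidal x-axis using Ī + A·d² with d = y − 12:
  web: d = 0 cm → contributes +1 152 cm⁴
  top flange (beyond web): d = 11.5 cm → contributes +661.667 cm⁴
  bottom flange (beyond web): d = -11.5 cm → contributes +661.667 cm⁴
Total I = 2475.33 cm⁴.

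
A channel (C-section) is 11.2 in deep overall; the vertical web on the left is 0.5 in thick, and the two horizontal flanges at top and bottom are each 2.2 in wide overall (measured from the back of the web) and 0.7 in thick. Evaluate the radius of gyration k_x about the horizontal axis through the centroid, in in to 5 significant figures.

k_x ≈ 3.9457 in

Split into non-overlapping primitives; take the origin at the lower-left of the bounding box.
Web: 0.5 × 11.2, A = 5.6 in², y = 5.6 in, Ī = 58.53867 in⁴.
Top flange (beyond web): 1.7 × 0.7, A = 1.19 in², y = 10.85 in, Ī = 0.04859167 in⁴.
Bottom flange (beyond web): 1.7 × 0.7, A = 1.19 in², y = 0.35 in, Ī = 0.04859167 in⁴.
By symmetry the centroid is at mid-height, ȳ = 5.6 in.
Transfer each piece to the horizontal axis through the centroid using Ī + A·d² with d = y − 5.6:
  web: d = 0 in → contributes +58.53867 in⁴
  top flange (beyond web): d = 5.25 in → contributes +32.84797 in⁴
  bottom flange (beyond web): d = -5.25 in → contributes +32.84797 in⁴
Total I = 124.2346 in⁴.
Radius of gyration: k = √(I/A) = √(124.2346 / 7.98) = 3.945662 in.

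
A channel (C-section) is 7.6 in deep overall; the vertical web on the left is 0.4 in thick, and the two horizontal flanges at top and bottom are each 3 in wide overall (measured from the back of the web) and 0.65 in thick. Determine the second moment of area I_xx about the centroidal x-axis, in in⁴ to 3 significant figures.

I_xx ≈ 55.6 in⁴

Break the section into simple shapes (no overlaps), measuring from the bottom-left corner of the bounding box.
Web: 0.4 × 7.6, A = 3.04 in², y = 3.8 in, Ī = 14.633 in⁴.
Top flange (beyond web): 2.6 × 0.65, A = 1.69 in², y = 7.275 in, Ī = 0.059502 in⁴.
Bottom flange (beyond web): 2.6 × 0.65, A = 1.69 in², y = 0.325 in, Ī = 0.059502 in⁴.
By symmetry the centroid is at mid-height, ȳ = 3.8 in.
Transfer each piece to the centroidal x-axis using Ī + A·d² with d = y − 3.8:
  web: d = 0 in → contributes +14.633 in⁴
  top flange (beyond web): d = 3.475 in → contributes +20.467 in⁴
  bottom flange (beyond web): d = -3.475 in → contributes +20.467 in⁴
Total I = 55.567 in⁴.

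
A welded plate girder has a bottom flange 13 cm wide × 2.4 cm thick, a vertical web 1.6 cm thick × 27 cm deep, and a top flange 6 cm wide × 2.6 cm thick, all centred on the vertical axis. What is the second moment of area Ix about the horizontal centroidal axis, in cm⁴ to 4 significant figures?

Ix ≈ 1.223 × 10⁴ cm⁴

Treat the section as a set of non-overlapping primitives; coordinates are from the bounding-box lower-left.
Bottom plate: 13 × 2.4, A = 31.2 cm², y = 1.2 cm, Ī = 14.976 cm⁴.
Web plate: 1.6 × 27, A = 43.2 cm², y = 15.9 cm, Ī = 2624.4 cm⁴.
Top plate: 6 × 2.6, A = 15.6 cm², y = 30.7 cm, Ī = 8.788 cm⁴.
Centroid: ȳ = ΣA·y / ΣA = 13.3693 cm.
Transfer each piece to the horizontal centroidal axis using Ī + A·d² with d = y − 13.3693:
  bottom plate: d = -12.1693 cm → contributes +4635.47 cm⁴
  web plate: d = 2.53067 cm → contributes +2901.06 cm⁴
  top plate: d = 17.3307 cm → contributes +4694.28 cm⁴
Total I = 12230.8 cm⁴.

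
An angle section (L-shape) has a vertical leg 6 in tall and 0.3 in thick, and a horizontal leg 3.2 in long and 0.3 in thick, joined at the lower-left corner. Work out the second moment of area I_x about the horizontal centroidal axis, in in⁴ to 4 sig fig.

Treat the section as a set of non-overlapping primitives; coordinates are from the bounding-box lower-left.
Vertical leg: 0.3 × 6, A = 1.8 in², y = 3 in, Ī = 5.4 in⁴.
Horizontal leg (remainder): 2.9 × 0.3, A = 0.87 in², y = 0.15 in, Ī = 0.006525 in⁴.
Centroid: ȳ = ΣA·y / ΣA = 2.07135 in.
Transfer each piece to the horizontal centroidal axis using Ī + A·d² with d = y − 2.07135:
  vertical leg: d = 0.928652 in → contributes +6.95231 in⁴
  horizontal leg (remainder): d = -1.92135 in → contributes +3.2182 in⁴
Total I = 10.1705 in⁴.

I_x ≈ 10.17 in⁴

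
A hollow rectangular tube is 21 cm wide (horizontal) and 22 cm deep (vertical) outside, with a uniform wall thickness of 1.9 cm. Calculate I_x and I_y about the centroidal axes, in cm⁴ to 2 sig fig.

I_x ≈ 1.0 × 10⁴ cm⁴, I_y ≈ 9300 cm⁴

Treat the section as a set of non-overlapping primitives; coordinates are from the bounding-box lower-left.
Outer rectangle: 21 × 22, A = 462 cm², y = 11 cm, Ī = 18 634 cm⁴.
Inner void (subtracted): 17.2 × 18.2, A = 313 cm², y = 11 cm, Ī = 8 641 cm⁴.
By symmetry the centroid is at mid-height, ȳ = 11 cm.
All pieces are centred on the centroidal x-axis, so I = ΣĪ (holes subtracted) = 9 993 cm⁴.
Repeating about the centroidal y-axis gives I_y = 9 261 cm⁴.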